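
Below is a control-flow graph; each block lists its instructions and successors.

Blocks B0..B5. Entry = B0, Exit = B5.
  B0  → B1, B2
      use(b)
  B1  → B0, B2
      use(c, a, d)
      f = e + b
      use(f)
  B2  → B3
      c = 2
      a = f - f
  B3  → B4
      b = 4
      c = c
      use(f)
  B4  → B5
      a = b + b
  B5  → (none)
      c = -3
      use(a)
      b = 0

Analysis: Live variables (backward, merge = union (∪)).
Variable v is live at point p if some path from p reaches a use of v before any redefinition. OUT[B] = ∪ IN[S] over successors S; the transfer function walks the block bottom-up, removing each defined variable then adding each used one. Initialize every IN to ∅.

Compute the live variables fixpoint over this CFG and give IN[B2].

Per-block solution:
  B0: | IN={a, b, c, d, e, f} | OUT={a, b, c, d, e, f}
  B1: | IN={a, b, c, d, e} | OUT={a, b, c, d, e, f}
  B2: | IN={f} | OUT={c, f}
  B3: | IN={c, f} | OUT={b}
  B4: | IN={b} | OUT={a}
  B5: | IN={a} | OUT={}

Merge at B2: OUT[B2] = IN[B3] = {c, f}
Applying B2's transfer function to that OUT value gives IN[B2] (row B2 above).

Answer: {f}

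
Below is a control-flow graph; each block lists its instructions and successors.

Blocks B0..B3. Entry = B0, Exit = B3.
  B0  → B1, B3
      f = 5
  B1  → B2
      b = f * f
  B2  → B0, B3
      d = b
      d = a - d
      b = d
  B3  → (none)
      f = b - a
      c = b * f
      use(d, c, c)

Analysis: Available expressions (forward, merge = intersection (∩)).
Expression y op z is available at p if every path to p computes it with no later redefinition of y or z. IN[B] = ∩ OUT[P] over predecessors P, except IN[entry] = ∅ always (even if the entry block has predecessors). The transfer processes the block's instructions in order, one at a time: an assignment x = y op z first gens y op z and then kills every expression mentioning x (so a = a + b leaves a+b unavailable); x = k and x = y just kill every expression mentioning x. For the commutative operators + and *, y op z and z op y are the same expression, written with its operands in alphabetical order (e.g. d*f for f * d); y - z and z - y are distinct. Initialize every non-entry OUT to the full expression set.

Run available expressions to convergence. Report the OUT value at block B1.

Answer: {f*f}

Derivation:
Per-block solution:
  B0:   IN={}   OUT={}
  B1:   IN={}   OUT={f*f}
  B2:   IN={f*f}   OUT={f*f}
  B3:   IN={}   OUT={b*f, b-a}

Merge at B1: IN[B1] = OUT[B0] = {}
Applying B1's transfer function to that IN value gives OUT[B1] (row B1 above).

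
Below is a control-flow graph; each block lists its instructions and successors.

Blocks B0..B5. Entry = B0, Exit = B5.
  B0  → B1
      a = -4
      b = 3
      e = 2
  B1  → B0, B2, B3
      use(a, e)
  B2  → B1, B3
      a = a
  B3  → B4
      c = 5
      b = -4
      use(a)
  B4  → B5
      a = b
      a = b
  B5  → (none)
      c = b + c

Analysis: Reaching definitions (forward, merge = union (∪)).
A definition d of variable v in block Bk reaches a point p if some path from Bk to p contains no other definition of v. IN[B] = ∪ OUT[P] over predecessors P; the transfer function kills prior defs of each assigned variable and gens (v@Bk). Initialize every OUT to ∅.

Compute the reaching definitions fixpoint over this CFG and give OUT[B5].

Fixpoint table:
  B0: | IN={a@B0, a@B2, b@B0, e@B0} | OUT={a@B0, b@B0, e@B0}
  B1: | IN={a@B0, a@B2, b@B0, e@B0} | OUT={a@B0, a@B2, b@B0, e@B0}
  B2: | IN={a@B0, a@B2, b@B0, e@B0} | OUT={a@B2, b@B0, e@B0}
  B3: | IN={a@B0, a@B2, b@B0, e@B0} | OUT={a@B0, a@B2, b@B3, c@B3, e@B0}
  B4: | IN={a@B0, a@B2, b@B3, c@B3, e@B0} | OUT={a@B4, b@B3, c@B3, e@B0}
  B5: | IN={a@B4, b@B3, c@B3, e@B0} | OUT={a@B4, b@B3, c@B5, e@B0}

Merge at B5: IN[B5] = OUT[B4] = {a@B4, b@B3, c@B3, e@B0}
Applying B5's transfer function to that IN value gives OUT[B5] (row B5 above).

Answer: {a@B4, b@B3, c@B5, e@B0}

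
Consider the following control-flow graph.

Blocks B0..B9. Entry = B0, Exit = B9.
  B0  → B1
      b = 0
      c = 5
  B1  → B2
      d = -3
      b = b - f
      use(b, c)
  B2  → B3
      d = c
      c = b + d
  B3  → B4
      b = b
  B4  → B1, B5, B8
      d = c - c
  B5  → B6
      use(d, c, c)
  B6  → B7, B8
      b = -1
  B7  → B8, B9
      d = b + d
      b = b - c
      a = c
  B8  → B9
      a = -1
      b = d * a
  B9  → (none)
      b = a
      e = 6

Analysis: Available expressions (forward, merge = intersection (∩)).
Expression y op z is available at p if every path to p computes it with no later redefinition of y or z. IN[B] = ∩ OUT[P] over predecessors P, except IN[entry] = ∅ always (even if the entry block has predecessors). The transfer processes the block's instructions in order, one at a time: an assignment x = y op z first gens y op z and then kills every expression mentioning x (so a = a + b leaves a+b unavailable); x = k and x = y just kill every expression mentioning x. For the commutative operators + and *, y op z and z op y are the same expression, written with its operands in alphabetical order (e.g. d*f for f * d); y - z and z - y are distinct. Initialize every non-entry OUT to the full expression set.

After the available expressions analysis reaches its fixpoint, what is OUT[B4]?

Fixpoint table:
  B0:   IN={}   OUT={}
  B1:   IN={}   OUT={}
  B2:   IN={}   OUT={b+d}
  B3:   IN={b+d}   OUT={}
  B4:   IN={}   OUT={c-c}
  B5:   IN={c-c}   OUT={c-c}
  B6:   IN={c-c}   OUT={c-c}
  B7:   IN={c-c}   OUT={c-c}
  B8:   IN={c-c}   OUT={a*d, c-c}
  B9:   IN={c-c}   OUT={c-c}

Merge at B4: IN[B4] = OUT[B3] = {}
Applying B4's transfer function to that IN value gives OUT[B4] (row B4 above).

Answer: {c-c}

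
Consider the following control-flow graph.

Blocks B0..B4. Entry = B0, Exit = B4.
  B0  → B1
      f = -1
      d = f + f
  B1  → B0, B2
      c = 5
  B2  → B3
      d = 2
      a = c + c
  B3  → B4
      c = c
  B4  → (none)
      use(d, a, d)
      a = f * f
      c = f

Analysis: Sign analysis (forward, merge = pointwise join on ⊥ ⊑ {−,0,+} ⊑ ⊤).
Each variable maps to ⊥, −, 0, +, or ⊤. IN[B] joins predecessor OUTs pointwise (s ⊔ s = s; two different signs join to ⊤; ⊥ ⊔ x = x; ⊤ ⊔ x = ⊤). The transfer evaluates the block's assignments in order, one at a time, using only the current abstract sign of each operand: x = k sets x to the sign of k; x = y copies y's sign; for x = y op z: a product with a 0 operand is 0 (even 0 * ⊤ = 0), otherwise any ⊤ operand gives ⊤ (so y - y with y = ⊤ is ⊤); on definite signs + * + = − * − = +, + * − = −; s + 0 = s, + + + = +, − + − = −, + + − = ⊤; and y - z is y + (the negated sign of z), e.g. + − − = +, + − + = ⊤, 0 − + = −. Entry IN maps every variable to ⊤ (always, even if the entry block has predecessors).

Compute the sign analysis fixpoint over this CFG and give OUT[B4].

Converged values:
  B0:  IN=(all ⊤)  OUT={d:-, f:-; rest ⊤}
  B1:  IN={d:-, f:-; rest ⊤}  OUT={c:+, d:-, f:-; rest ⊤}
  B2:  IN={c:+, d:-, f:-; rest ⊤}  OUT={a:+, c:+, d:+, f:-; rest ⊤}
  B3:  IN={a:+, c:+, d:+, f:-; rest ⊤}  OUT={a:+, c:+, d:+, f:-; rest ⊤}
  B4:  IN={a:+, c:+, d:+, f:-; rest ⊤}  OUT={a:+, c:-, d:+, f:-; rest ⊤}

Merge at B4: IN[B4] = OUT[B3] = {a: +, b: ⊤, c: +, d: +, e: ⊤, f: -}
Applying B4's transfer function to that IN value gives OUT[B4] (row B4 above).

Answer: {a: +, b: ⊤, c: -, d: +, e: ⊤, f: -}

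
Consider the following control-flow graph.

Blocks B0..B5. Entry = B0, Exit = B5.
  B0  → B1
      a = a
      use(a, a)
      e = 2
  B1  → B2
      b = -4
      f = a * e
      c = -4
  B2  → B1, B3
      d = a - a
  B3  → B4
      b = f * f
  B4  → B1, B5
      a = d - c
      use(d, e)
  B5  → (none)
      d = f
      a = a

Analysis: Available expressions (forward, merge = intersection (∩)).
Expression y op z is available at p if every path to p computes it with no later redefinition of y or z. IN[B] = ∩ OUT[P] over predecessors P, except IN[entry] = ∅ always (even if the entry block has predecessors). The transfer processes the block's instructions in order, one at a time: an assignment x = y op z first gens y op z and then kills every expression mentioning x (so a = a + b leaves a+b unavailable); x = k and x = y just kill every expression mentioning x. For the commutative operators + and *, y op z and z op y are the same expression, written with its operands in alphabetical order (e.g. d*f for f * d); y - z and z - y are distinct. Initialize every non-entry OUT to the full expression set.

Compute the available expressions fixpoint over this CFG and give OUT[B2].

Per-block solution:
  B0:  IN={}  OUT={}
  B1:  IN={}  OUT={a*e}
  B2:  IN={a*e}  OUT={a*e, a-a}
  B3:  IN={a*e, a-a}  OUT={a*e, a-a, f*f}
  B4:  IN={a*e, a-a, f*f}  OUT={d-c, f*f}
  B5:  IN={d-c, f*f}  OUT={f*f}

Merge at B2: IN[B2] = OUT[B1] = {a*e}
Applying B2's transfer function to that IN value gives OUT[B2] (row B2 above).

Answer: {a*e, a-a}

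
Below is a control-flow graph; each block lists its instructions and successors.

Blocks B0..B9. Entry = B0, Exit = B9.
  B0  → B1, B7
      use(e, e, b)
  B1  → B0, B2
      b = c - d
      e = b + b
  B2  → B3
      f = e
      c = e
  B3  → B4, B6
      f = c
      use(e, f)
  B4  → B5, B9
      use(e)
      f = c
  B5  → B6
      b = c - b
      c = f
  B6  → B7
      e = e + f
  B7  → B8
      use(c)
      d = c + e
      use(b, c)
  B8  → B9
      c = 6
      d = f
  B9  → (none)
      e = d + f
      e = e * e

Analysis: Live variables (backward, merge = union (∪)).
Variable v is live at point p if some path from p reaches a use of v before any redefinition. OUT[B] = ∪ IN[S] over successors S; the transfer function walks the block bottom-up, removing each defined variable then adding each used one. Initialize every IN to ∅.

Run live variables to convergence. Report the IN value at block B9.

Fixpoint table:
  B0: | IN={b, c, d, e, f} | OUT={b, c, d, e, f}
  B1: | IN={c, d, f} | OUT={b, c, d, e, f}
  B2: | IN={b, d, e} | OUT={b, c, d, e}
  B3: | IN={b, c, d, e} | OUT={b, c, d, e, f}
  B4: | IN={b, c, d, e} | OUT={b, c, d, e, f}
  B5: | IN={b, c, e, f} | OUT={b, c, e, f}
  B6: | IN={b, c, e, f} | OUT={b, c, e, f}
  B7: | IN={b, c, e, f} | OUT={f}
  B8: | IN={f} | OUT={d, f}
  B9: | IN={d, f} | OUT={}

B9 is the boundary node: OUT[B9] = {}
Applying B9's transfer function to that OUT value gives IN[B9] (row B9 above).

Answer: {d, f}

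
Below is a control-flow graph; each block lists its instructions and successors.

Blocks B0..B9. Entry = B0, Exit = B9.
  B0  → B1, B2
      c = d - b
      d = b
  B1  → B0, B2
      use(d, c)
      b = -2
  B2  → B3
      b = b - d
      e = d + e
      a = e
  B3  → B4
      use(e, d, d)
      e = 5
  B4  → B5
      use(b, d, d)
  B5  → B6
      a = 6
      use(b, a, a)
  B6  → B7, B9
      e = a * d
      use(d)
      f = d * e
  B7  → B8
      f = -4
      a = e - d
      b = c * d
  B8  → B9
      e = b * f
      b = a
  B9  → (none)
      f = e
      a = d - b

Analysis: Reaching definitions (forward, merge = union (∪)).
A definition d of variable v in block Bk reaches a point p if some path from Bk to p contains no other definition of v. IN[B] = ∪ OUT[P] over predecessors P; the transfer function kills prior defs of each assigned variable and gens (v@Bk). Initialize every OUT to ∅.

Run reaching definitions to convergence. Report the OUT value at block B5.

Fixpoint table:
  B0:   IN={b@B1, c@B0, d@B0}   OUT={b@B1, c@B0, d@B0}
  B1:   IN={b@B1, c@B0, d@B0}   OUT={b@B1, c@B0, d@B0}
  B2:   IN={b@B1, c@B0, d@B0}   OUT={a@B2, b@B2, c@B0, d@B0, e@B2}
  B3:   IN={a@B2, b@B2, c@B0, d@B0, e@B2}   OUT={a@B2, b@B2, c@B0, d@B0, e@B3}
  B4:   IN={a@B2, b@B2, c@B0, d@B0, e@B3}   OUT={a@B2, b@B2, c@B0, d@B0, e@B3}
  B5:   IN={a@B2, b@B2, c@B0, d@B0, e@B3}   OUT={a@B5, b@B2, c@B0, d@B0, e@B3}
  B6:   IN={a@B5, b@B2, c@B0, d@B0, e@B3}   OUT={a@B5, b@B2, c@B0, d@B0, e@B6, f@B6}
  B7:   IN={a@B5, b@B2, c@B0, d@B0, e@B6, f@B6}   OUT={a@B7, b@B7, c@B0, d@B0, e@B6, f@B7}
  B8:   IN={a@B7, b@B7, c@B0, d@B0, e@B6, f@B7}   OUT={a@B7, b@B8, c@B0, d@B0, e@B8, f@B7}
  B9:   IN={a@B5, a@B7, b@B2, b@B8, c@B0, d@B0, e@B6, e@B8, f@B6, f@B7}   OUT={a@B9, b@B2, b@B8, c@B0, d@B0, e@B6, e@B8, f@B9}

Merge at B5: IN[B5] = OUT[B4] = {a@B2, b@B2, c@B0, d@B0, e@B3}
Applying B5's transfer function to that IN value gives OUT[B5] (row B5 above).

Answer: {a@B5, b@B2, c@B0, d@B0, e@B3}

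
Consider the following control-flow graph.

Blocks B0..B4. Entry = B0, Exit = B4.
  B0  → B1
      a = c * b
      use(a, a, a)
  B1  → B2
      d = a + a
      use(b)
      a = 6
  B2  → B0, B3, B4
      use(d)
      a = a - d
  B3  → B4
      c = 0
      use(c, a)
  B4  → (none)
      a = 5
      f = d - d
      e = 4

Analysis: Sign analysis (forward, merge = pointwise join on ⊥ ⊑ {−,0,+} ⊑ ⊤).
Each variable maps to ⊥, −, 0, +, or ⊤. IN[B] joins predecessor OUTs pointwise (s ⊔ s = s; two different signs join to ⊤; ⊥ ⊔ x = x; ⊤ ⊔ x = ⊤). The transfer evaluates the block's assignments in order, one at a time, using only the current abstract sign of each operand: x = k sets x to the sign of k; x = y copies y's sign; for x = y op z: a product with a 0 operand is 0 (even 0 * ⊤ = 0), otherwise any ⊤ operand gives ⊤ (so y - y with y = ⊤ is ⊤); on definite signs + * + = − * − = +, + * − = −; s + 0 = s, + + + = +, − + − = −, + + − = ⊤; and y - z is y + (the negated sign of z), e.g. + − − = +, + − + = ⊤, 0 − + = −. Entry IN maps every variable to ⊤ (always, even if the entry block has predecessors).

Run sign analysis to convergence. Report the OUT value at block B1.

Fixpoint table:
  B0:  IN=(all ⊤)  OUT=(all ⊤)
  B1:  IN=(all ⊤)  OUT={a:+; rest ⊤}
  B2:  IN={a:+; rest ⊤}  OUT=(all ⊤)
  B3:  IN=(all ⊤)  OUT={c:0; rest ⊤}
  B4:  IN=(all ⊤)  OUT={a:+, e:+; rest ⊤}

Merge at B1: IN[B1] = OUT[B0] = {a: ⊤, b: ⊤, c: ⊤, d: ⊤, e: ⊤, f: ⊤}
Applying B1's transfer function to that IN value gives OUT[B1] (row B1 above).

Answer: {a: +, b: ⊤, c: ⊤, d: ⊤, e: ⊤, f: ⊤}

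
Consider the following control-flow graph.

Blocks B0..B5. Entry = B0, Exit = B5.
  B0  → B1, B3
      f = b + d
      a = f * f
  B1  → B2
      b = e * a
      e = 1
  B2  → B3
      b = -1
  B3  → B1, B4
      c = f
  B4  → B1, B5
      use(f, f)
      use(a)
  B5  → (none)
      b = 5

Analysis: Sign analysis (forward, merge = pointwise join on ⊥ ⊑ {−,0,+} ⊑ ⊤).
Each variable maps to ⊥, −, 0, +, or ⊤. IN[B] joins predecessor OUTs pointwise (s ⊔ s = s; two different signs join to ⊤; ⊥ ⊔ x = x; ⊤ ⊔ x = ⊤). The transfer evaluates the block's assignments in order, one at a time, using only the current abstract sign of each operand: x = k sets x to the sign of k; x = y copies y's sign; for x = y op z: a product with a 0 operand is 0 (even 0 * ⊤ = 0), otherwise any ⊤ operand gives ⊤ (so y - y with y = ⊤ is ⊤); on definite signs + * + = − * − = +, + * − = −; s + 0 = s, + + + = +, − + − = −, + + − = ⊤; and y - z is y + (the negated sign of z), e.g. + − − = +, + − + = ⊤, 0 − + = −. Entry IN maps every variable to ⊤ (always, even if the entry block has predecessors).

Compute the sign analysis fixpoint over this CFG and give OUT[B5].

Converged values:
  B0:   IN=(all ⊤)   OUT=(all ⊤)
  B1:   IN=(all ⊤)   OUT={e:+; rest ⊤}
  B2:   IN={e:+; rest ⊤}   OUT={b:-, e:+; rest ⊤}
  B3:   IN=(all ⊤)   OUT=(all ⊤)
  B4:   IN=(all ⊤)   OUT=(all ⊤)
  B5:   IN=(all ⊤)   OUT={b:+; rest ⊤}

Merge at B5: IN[B5] = OUT[B4] = {a: ⊤, b: ⊤, c: ⊤, d: ⊤, e: ⊤, f: ⊤}
Applying B5's transfer function to that IN value gives OUT[B5] (row B5 above).

Answer: {a: ⊤, b: +, c: ⊤, d: ⊤, e: ⊤, f: ⊤}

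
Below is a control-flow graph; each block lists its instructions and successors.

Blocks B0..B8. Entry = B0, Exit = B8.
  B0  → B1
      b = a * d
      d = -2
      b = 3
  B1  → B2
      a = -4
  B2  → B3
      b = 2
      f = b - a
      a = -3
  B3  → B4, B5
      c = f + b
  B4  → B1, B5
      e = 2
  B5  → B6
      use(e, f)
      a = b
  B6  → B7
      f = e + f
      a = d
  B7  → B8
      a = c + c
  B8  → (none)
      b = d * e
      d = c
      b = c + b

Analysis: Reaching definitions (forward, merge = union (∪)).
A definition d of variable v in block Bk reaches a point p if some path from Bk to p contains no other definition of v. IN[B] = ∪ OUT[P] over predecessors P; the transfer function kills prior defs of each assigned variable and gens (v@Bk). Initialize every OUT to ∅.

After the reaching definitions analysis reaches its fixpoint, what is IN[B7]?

Answer: {a@B6, b@B2, c@B3, d@B0, e@B4, f@B6}

Working:
Fixpoint table:
  B0:  IN={}  OUT={b@B0, d@B0}
  B1:  IN={a@B2, b@B0, b@B2, c@B3, d@B0, e@B4, f@B2}  OUT={a@B1, b@B0, b@B2, c@B3, d@B0, e@B4, f@B2}
  B2:  IN={a@B1, b@B0, b@B2, c@B3, d@B0, e@B4, f@B2}  OUT={a@B2, b@B2, c@B3, d@B0, e@B4, f@B2}
  B3:  IN={a@B2, b@B2, c@B3, d@B0, e@B4, f@B2}  OUT={a@B2, b@B2, c@B3, d@B0, e@B4, f@B2}
  B4:  IN={a@B2, b@B2, c@B3, d@B0, e@B4, f@B2}  OUT={a@B2, b@B2, c@B3, d@B0, e@B4, f@B2}
  B5:  IN={a@B2, b@B2, c@B3, d@B0, e@B4, f@B2}  OUT={a@B5, b@B2, c@B3, d@B0, e@B4, f@B2}
  B6:  IN={a@B5, b@B2, c@B3, d@B0, e@B4, f@B2}  OUT={a@B6, b@B2, c@B3, d@B0, e@B4, f@B6}
  B7:  IN={a@B6, b@B2, c@B3, d@B0, e@B4, f@B6}  OUT={a@B7, b@B2, c@B3, d@B0, e@B4, f@B6}
  B8:  IN={a@B7, b@B2, c@B3, d@B0, e@B4, f@B6}  OUT={a@B7, b@B8, c@B3, d@B8, e@B4, f@B6}

Merge at B7: IN[B7] = OUT[B6] = {a@B6, b@B2, c@B3, d@B0, e@B4, f@B6}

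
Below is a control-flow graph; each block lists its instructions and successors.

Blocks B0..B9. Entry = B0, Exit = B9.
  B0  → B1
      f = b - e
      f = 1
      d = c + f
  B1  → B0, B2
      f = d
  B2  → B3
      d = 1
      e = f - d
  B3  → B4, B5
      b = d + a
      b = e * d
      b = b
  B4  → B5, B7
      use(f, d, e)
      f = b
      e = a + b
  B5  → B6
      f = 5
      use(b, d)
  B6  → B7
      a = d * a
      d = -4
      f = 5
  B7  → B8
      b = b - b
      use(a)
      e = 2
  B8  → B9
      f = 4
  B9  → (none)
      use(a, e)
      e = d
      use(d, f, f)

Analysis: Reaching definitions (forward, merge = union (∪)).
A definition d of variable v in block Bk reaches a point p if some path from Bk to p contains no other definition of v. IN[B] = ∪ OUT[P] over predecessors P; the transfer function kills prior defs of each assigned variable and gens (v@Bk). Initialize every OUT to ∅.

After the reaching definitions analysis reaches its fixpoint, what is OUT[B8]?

Answer: {a@B6, b@B7, d@B2, d@B6, e@B7, f@B8}

Derivation:
Converged values:
  B0: | IN={d@B0, f@B1} | OUT={d@B0, f@B0}
  B1: | IN={d@B0, f@B0} | OUT={d@B0, f@B1}
  B2: | IN={d@B0, f@B1} | OUT={d@B2, e@B2, f@B1}
  B3: | IN={d@B2, e@B2, f@B1} | OUT={b@B3, d@B2, e@B2, f@B1}
  B4: | IN={b@B3, d@B2, e@B2, f@B1} | OUT={b@B3, d@B2, e@B4, f@B4}
  B5: | IN={b@B3, d@B2, e@B2, e@B4, f@B1, f@B4} | OUT={b@B3, d@B2, e@B2, e@B4, f@B5}
  B6: | IN={b@B3, d@B2, e@B2, e@B4, f@B5} | OUT={a@B6, b@B3, d@B6, e@B2, e@B4, f@B6}
  B7: | IN={a@B6, b@B3, d@B2, d@B6, e@B2, e@B4, f@B4, f@B6} | OUT={a@B6, b@B7, d@B2, d@B6, e@B7, f@B4, f@B6}
  B8: | IN={a@B6, b@B7, d@B2, d@B6, e@B7, f@B4, f@B6} | OUT={a@B6, b@B7, d@B2, d@B6, e@B7, f@B8}
  B9: | IN={a@B6, b@B7, d@B2, d@B6, e@B7, f@B8} | OUT={a@B6, b@B7, d@B2, d@B6, e@B9, f@B8}

Merge at B8: IN[B8] = OUT[B7] = {a@B6, b@B7, d@B2, d@B6, e@B7, f@B4, f@B6}
Applying B8's transfer function to that IN value gives OUT[B8] (row B8 above).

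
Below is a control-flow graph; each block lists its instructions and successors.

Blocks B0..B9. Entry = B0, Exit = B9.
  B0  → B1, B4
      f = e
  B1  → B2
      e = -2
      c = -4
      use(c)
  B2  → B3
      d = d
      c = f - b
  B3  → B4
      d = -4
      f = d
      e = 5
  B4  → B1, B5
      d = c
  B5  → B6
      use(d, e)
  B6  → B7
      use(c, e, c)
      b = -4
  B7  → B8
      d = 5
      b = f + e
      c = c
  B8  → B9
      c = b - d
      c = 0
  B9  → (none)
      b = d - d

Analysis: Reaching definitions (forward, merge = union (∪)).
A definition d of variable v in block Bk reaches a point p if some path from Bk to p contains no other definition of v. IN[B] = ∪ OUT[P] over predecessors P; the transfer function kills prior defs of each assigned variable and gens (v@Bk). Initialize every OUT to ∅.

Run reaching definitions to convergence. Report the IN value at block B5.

Answer: {c@B2, d@B4, e@B3, f@B0, f@B3}

Trace:
Per-block solution:
  B0:   IN={}   OUT={f@B0}
  B1:   IN={c@B2, d@B4, e@B3, f@B0, f@B3}   OUT={c@B1, d@B4, e@B1, f@B0, f@B3}
  B2:   IN={c@B1, d@B4, e@B1, f@B0, f@B3}   OUT={c@B2, d@B2, e@B1, f@B0, f@B3}
  B3:   IN={c@B2, d@B2, e@B1, f@B0, f@B3}   OUT={c@B2, d@B3, e@B3, f@B3}
  B4:   IN={c@B2, d@B3, e@B3, f@B0, f@B3}   OUT={c@B2, d@B4, e@B3, f@B0, f@B3}
  B5:   IN={c@B2, d@B4, e@B3, f@B0, f@B3}   OUT={c@B2, d@B4, e@B3, f@B0, f@B3}
  B6:   IN={c@B2, d@B4, e@B3, f@B0, f@B3}   OUT={b@B6, c@B2, d@B4, e@B3, f@B0, f@B3}
  B7:   IN={b@B6, c@B2, d@B4, e@B3, f@B0, f@B3}   OUT={b@B7, c@B7, d@B7, e@B3, f@B0, f@B3}
  B8:   IN={b@B7, c@B7, d@B7, e@B3, f@B0, f@B3}   OUT={b@B7, c@B8, d@B7, e@B3, f@B0, f@B3}
  B9:   IN={b@B7, c@B8, d@B7, e@B3, f@B0, f@B3}   OUT={b@B9, c@B8, d@B7, e@B3, f@B0, f@B3}

Merge at B5: IN[B5] = OUT[B4] = {c@B2, d@B4, e@B3, f@B0, f@B3}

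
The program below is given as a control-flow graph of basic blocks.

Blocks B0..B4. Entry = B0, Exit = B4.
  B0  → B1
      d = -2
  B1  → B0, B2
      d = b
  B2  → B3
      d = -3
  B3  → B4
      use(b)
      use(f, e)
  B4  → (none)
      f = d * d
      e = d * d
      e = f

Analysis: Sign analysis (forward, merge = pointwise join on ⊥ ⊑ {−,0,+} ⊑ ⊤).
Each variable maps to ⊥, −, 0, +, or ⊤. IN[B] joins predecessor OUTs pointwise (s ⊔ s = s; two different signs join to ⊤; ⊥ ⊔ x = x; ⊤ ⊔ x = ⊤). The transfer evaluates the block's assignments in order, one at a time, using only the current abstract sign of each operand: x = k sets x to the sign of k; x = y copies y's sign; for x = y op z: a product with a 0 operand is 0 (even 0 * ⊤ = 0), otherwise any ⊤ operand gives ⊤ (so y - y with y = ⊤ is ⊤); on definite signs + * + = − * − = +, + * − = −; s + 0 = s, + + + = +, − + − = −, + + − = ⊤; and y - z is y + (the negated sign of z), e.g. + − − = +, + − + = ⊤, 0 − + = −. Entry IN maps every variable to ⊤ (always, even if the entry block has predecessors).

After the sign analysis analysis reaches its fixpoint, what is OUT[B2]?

Converged values:
  B0: | IN=(all ⊤) | OUT={d:-; rest ⊤}
  B1: | IN={d:-; rest ⊤} | OUT=(all ⊤)
  B2: | IN=(all ⊤) | OUT={d:-; rest ⊤}
  B3: | IN={d:-; rest ⊤} | OUT={d:-; rest ⊤}
  B4: | IN={d:-; rest ⊤} | OUT={d:-, e:+, f:+; rest ⊤}

Merge at B2: IN[B2] = OUT[B1] = {a: ⊤, b: ⊤, c: ⊤, d: ⊤, e: ⊤, f: ⊤}
Applying B2's transfer function to that IN value gives OUT[B2] (row B2 above).

Answer: {a: ⊤, b: ⊤, c: ⊤, d: -, e: ⊤, f: ⊤}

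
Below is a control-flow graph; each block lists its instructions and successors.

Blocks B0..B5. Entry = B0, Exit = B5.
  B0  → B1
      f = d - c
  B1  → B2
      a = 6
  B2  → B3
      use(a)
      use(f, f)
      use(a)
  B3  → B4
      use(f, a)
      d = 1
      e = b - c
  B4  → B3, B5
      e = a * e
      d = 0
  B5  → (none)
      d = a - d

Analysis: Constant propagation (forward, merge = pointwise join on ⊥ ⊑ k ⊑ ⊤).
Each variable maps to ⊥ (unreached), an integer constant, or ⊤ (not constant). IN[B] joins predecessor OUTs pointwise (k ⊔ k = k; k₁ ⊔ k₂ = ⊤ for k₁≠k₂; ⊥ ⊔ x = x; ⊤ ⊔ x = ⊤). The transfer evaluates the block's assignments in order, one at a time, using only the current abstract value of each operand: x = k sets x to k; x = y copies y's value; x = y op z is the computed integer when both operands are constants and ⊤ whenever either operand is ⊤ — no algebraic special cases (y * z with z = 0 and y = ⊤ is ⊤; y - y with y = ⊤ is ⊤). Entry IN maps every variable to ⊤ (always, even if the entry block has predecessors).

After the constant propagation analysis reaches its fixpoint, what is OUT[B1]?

Fixpoint table:
  B0:  IN=(all ⊤)  OUT=(all ⊤)
  B1:  IN=(all ⊤)  OUT={a:6; rest ⊤}
  B2:  IN={a:6; rest ⊤}  OUT={a:6; rest ⊤}
  B3:  IN={a:6; rest ⊤}  OUT={a:6, d:1; rest ⊤}
  B4:  IN={a:6, d:1; rest ⊤}  OUT={a:6, d:0; rest ⊤}
  B5:  IN={a:6, d:0; rest ⊤}  OUT={a:6, d:6; rest ⊤}

Merge at B1: IN[B1] = OUT[B0] = {a: ⊤, b: ⊤, c: ⊤, d: ⊤, e: ⊤, f: ⊤}
Applying B1's transfer function to that IN value gives OUT[B1] (row B1 above).

Answer: {a: 6, b: ⊤, c: ⊤, d: ⊤, e: ⊤, f: ⊤}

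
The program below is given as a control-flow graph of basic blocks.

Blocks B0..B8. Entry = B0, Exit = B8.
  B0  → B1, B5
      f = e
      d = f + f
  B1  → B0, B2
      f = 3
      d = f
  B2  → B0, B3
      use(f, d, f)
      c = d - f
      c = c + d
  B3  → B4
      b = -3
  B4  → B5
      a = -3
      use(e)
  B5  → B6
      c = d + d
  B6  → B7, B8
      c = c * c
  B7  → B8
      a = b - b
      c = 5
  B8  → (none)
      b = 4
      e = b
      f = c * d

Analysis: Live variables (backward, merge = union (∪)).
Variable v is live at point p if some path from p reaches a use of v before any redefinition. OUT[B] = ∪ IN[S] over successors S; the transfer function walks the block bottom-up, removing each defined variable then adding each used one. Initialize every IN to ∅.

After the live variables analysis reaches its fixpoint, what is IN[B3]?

Answer: {d, e}

Trace:
Converged values:
  B0:   IN={b, e}   OUT={b, d, e}
  B1:   IN={b, e}   OUT={b, d, e, f}
  B2:   IN={b, d, e, f}   OUT={b, d, e}
  B3:   IN={d, e}   OUT={b, d, e}
  B4:   IN={b, d, e}   OUT={b, d}
  B5:   IN={b, d}   OUT={b, c, d}
  B6:   IN={b, c, d}   OUT={b, c, d}
  B7:   IN={b, d}   OUT={c, d}
  B8:   IN={c, d}   OUT={}

Merge at B3: OUT[B3] = IN[B4] = {b, d, e}
Applying B3's transfer function to that OUT value gives IN[B3] (row B3 above).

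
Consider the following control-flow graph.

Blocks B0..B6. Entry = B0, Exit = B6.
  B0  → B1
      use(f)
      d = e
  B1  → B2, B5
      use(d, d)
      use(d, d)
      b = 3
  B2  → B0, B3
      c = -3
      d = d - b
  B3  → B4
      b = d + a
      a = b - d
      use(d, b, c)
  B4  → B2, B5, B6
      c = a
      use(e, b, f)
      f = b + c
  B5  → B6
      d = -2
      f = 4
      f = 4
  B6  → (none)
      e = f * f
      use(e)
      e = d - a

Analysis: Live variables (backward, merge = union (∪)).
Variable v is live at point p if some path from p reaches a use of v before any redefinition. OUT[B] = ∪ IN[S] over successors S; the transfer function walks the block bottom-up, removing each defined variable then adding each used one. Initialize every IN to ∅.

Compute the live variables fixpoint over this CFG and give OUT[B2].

Answer: {a, c, d, e, f}

Derivation:
Fixpoint table:
  B0:  IN={a, e, f}  OUT={a, d, e, f}
  B1:  IN={a, d, e, f}  OUT={a, b, d, e, f}
  B2:  IN={a, b, d, e, f}  OUT={a, c, d, e, f}
  B3:  IN={a, c, d, e, f}  OUT={a, b, d, e, f}
  B4:  IN={a, b, d, e, f}  OUT={a, b, d, e, f}
  B5:  IN={a}  OUT={a, d, f}
  B6:  IN={a, d, f}  OUT={}

Merge at B2: OUT[B2] = IN[B0] ⊔ IN[B3] = {a, c, d, e, f}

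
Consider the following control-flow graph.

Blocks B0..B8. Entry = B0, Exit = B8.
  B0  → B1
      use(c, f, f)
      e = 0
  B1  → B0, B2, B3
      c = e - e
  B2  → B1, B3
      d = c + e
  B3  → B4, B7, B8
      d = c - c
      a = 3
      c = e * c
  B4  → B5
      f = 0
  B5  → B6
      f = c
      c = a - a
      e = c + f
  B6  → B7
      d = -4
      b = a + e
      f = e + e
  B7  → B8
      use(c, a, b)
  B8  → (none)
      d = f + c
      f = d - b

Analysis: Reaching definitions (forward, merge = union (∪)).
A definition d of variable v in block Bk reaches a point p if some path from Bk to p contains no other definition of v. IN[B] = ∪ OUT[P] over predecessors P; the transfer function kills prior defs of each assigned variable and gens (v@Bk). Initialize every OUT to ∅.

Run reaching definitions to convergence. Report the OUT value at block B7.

Answer: {a@B3, b@B6, c@B3, c@B5, d@B3, d@B6, e@B0, e@B5, f@B6}

Trace:
Fixpoint table:
  B0: | IN={c@B1, d@B2, e@B0} | OUT={c@B1, d@B2, e@B0}
  B1: | IN={c@B1, d@B2, e@B0} | OUT={c@B1, d@B2, e@B0}
  B2: | IN={c@B1, d@B2, e@B0} | OUT={c@B1, d@B2, e@B0}
  B3: | IN={c@B1, d@B2, e@B0} | OUT={a@B3, c@B3, d@B3, e@B0}
  B4: | IN={a@B3, c@B3, d@B3, e@B0} | OUT={a@B3, c@B3, d@B3, e@B0, f@B4}
  B5: | IN={a@B3, c@B3, d@B3, e@B0, f@B4} | OUT={a@B3, c@B5, d@B3, e@B5, f@B5}
  B6: | IN={a@B3, c@B5, d@B3, e@B5, f@B5} | OUT={a@B3, b@B6, c@B5, d@B6, e@B5, f@B6}
  B7: | IN={a@B3, b@B6, c@B3, c@B5, d@B3, d@B6, e@B0, e@B5, f@B6} | OUT={a@B3, b@B6, c@B3, c@B5, d@B3, d@B6, e@B0, e@B5, f@B6}
  B8: | IN={a@B3, b@B6, c@B3, c@B5, d@B3, d@B6, e@B0, e@B5, f@B6} | OUT={a@B3, b@B6, c@B3, c@B5, d@B8, e@B0, e@B5, f@B8}

Merge at B7: IN[B7] = OUT[B3] ⊔ OUT[B6] = {a@B3, b@B6, c@B3, c@B5, d@B3, d@B6, e@B0, e@B5, f@B6}
Applying B7's transfer function to that IN value gives OUT[B7] (row B7 above).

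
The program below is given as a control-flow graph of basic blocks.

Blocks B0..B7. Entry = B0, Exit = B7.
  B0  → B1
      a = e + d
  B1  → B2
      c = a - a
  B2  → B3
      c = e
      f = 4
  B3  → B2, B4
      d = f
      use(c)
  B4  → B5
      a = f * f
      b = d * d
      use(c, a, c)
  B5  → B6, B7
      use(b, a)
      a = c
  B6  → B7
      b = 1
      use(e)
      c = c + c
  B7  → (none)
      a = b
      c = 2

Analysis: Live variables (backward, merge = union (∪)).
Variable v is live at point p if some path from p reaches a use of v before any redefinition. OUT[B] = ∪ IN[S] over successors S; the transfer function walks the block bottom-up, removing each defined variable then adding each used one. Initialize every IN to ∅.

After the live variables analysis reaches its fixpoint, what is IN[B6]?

Answer: {c, e}

Working:
Converged values:
  B0:  IN={d, e}  OUT={a, e}
  B1:  IN={a, e}  OUT={e}
  B2:  IN={e}  OUT={c, e, f}
  B3:  IN={c, e, f}  OUT={c, d, e, f}
  B4:  IN={c, d, e, f}  OUT={a, b, c, e}
  B5:  IN={a, b, c, e}  OUT={b, c, e}
  B6:  IN={c, e}  OUT={b}
  B7:  IN={b}  OUT={}

Merge at B6: OUT[B6] = IN[B7] = {b}
Applying B6's transfer function to that OUT value gives IN[B6] (row B6 above).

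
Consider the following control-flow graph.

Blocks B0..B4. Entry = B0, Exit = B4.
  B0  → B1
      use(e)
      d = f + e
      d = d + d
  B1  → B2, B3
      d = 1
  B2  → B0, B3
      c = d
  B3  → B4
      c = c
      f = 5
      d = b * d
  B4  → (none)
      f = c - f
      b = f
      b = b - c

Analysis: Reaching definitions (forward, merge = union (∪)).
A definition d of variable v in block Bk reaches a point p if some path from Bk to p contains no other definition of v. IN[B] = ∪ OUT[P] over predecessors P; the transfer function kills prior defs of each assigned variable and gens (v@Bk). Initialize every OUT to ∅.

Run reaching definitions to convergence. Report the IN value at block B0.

Fixpoint table:
  B0:  IN={c@B2, d@B1}  OUT={c@B2, d@B0}
  B1:  IN={c@B2, d@B0}  OUT={c@B2, d@B1}
  B2:  IN={c@B2, d@B1}  OUT={c@B2, d@B1}
  B3:  IN={c@B2, d@B1}  OUT={c@B3, d@B3, f@B3}
  B4:  IN={c@B3, d@B3, f@B3}  OUT={b@B4, c@B3, d@B3, f@B4}

Merge at B0 (entry node, so the boundary value {} is joined with the incoming edge(s)): IN[B0] = {} ⊔ OUT[B2] = {c@B2, d@B1}

Answer: {c@B2, d@B1}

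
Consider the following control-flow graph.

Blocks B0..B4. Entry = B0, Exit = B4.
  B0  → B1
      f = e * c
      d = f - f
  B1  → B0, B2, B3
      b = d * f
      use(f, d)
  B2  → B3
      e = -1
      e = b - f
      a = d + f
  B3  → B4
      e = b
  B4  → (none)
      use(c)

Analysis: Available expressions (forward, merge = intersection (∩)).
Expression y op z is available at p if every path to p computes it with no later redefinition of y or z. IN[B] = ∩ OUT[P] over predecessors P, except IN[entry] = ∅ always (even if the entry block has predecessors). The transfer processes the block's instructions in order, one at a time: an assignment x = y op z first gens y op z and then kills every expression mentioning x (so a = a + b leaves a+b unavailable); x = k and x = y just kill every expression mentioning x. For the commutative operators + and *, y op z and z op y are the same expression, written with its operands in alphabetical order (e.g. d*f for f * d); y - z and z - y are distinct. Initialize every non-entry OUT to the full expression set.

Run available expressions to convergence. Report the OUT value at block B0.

Answer: {c*e, f-f}

Derivation:
Per-block solution:
  B0:  IN={}  OUT={c*e, f-f}
  B1:  IN={c*e, f-f}  OUT={c*e, d*f, f-f}
  B2:  IN={c*e, d*f, f-f}  OUT={b-f, d*f, d+f, f-f}
  B3:  IN={d*f, f-f}  OUT={d*f, f-f}
  B4:  IN={d*f, f-f}  OUT={d*f, f-f}

Merge at B0 (entry node, so the boundary value {} is joined with the incoming edge(s)): IN[B0] = {} ∩ OUT[B1] = {}
Applying B0's transfer function to that IN value gives OUT[B0] (row B0 above).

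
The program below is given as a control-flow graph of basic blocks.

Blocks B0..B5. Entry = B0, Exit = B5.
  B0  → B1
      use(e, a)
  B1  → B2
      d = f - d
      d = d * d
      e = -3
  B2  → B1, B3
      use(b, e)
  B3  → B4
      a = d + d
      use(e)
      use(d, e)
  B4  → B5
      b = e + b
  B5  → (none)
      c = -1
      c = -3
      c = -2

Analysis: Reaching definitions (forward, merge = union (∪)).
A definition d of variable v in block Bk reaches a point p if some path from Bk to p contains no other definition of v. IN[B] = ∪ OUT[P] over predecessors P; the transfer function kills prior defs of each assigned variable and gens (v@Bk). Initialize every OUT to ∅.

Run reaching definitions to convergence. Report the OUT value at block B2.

Per-block solution:
  B0:   IN={}   OUT={}
  B1:   IN={d@B1, e@B1}   OUT={d@B1, e@B1}
  B2:   IN={d@B1, e@B1}   OUT={d@B1, e@B1}
  B3:   IN={d@B1, e@B1}   OUT={a@B3, d@B1, e@B1}
  B4:   IN={a@B3, d@B1, e@B1}   OUT={a@B3, b@B4, d@B1, e@B1}
  B5:   IN={a@B3, b@B4, d@B1, e@B1}   OUT={a@B3, b@B4, c@B5, d@B1, e@B1}

Merge at B2: IN[B2] = OUT[B1] = {d@B1, e@B1}
Applying B2's transfer function to that IN value gives OUT[B2] (row B2 above).

Answer: {d@B1, e@B1}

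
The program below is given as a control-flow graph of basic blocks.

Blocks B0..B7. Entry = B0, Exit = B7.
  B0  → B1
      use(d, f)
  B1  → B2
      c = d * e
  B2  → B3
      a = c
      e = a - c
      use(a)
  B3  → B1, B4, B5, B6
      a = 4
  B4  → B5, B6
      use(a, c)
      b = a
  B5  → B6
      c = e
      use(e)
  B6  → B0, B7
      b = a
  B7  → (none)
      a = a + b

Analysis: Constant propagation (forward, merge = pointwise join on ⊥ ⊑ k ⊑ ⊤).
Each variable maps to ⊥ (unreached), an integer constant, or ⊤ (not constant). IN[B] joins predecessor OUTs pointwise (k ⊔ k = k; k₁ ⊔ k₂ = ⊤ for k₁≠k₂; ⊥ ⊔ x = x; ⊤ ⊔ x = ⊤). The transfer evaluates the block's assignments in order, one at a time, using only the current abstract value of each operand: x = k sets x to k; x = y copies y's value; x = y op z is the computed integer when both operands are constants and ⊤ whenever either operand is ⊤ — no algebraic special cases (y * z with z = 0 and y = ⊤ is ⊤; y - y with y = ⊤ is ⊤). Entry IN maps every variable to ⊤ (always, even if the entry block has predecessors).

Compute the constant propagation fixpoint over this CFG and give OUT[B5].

Answer: {a: 4, b: ⊤, c: ⊤, d: ⊤, e: ⊤, f: ⊤}

Working:
Fixpoint table:
  B0:  IN=(all ⊤)  OUT=(all ⊤)
  B1:  IN=(all ⊤)  OUT=(all ⊤)
  B2:  IN=(all ⊤)  OUT=(all ⊤)
  B3:  IN=(all ⊤)  OUT={a:4; rest ⊤}
  B4:  IN={a:4; rest ⊤}  OUT={a:4, b:4; rest ⊤}
  B5:  IN={a:4; rest ⊤}  OUT={a:4; rest ⊤}
  B6:  IN={a:4; rest ⊤}  OUT={a:4, b:4; rest ⊤}
  B7:  IN={a:4, b:4; rest ⊤}  OUT={a:8, b:4; rest ⊤}

Merge at B5: IN[B5] = OUT[B3] ⊔ OUT[B4] = {a: 4, b: ⊤, c: ⊤, d: ⊤, e: ⊤, f: ⊤}
Applying B5's transfer function to that IN value gives OUT[B5] (row B5 above).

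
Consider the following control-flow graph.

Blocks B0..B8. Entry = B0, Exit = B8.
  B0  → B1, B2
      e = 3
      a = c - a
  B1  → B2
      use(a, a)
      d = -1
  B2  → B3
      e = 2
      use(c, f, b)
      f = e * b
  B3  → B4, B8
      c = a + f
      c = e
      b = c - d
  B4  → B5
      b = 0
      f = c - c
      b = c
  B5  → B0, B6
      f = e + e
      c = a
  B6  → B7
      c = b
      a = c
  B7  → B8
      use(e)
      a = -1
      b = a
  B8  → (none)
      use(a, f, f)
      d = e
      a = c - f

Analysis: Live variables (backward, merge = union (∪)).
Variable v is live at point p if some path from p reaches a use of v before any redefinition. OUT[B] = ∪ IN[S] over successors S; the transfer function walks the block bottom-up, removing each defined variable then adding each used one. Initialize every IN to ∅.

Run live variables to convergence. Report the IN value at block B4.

Per-block solution:
  B0:  IN={a, b, c, d, f}  OUT={a, b, c, d, f}
  B1:  IN={a, b, c, f}  OUT={a, b, c, d, f}
  B2:  IN={a, b, c, d, f}  OUT={a, d, e, f}
  B3:  IN={a, d, e, f}  OUT={a, c, d, e, f}
  B4:  IN={a, c, d, e}  OUT={a, b, d, e}
  B5:  IN={a, b, d, e}  OUT={a, b, c, d, e, f}
  B6:  IN={b, e, f}  OUT={c, e, f}
  B7:  IN={c, e, f}  OUT={a, c, e, f}
  B8:  IN={a, c, e, f}  OUT={}

Merge at B4: OUT[B4] = IN[B5] = {a, b, d, e}
Applying B4's transfer function to that OUT value gives IN[B4] (row B4 above).

Answer: {a, c, d, e}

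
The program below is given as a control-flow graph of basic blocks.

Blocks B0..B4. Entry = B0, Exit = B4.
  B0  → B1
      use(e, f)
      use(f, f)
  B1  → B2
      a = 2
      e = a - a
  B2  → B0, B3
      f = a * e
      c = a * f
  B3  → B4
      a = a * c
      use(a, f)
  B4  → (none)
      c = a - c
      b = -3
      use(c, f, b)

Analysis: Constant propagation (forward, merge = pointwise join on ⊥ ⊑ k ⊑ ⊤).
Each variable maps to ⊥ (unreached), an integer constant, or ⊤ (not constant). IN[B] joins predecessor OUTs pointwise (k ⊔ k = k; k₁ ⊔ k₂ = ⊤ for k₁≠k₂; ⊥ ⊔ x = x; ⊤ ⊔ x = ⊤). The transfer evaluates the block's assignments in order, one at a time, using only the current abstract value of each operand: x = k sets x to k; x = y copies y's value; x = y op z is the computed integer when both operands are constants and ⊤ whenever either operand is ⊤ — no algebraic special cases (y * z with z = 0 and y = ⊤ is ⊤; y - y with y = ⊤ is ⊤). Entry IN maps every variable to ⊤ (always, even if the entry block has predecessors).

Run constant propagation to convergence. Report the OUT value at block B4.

Fixpoint table:
  B0: | IN=(all ⊤) | OUT=(all ⊤)
  B1: | IN=(all ⊤) | OUT={a:2, e:0; rest ⊤}
  B2: | IN={a:2, e:0; rest ⊤} | OUT={a:2, c:0, e:0, f:0; rest ⊤}
  B3: | IN={a:2, c:0, e:0, f:0; rest ⊤} | OUT={a:0, c:0, e:0, f:0; rest ⊤}
  B4: | IN={a:0, c:0, e:0, f:0; rest ⊤} | OUT={a:0, b:-3, c:0, e:0, f:0; rest ⊤}

Merge at B4: IN[B4] = OUT[B3] = {a: 0, b: ⊤, c: 0, d: ⊤, e: 0, f: 0}
Applying B4's transfer function to that IN value gives OUT[B4] (row B4 above).

Answer: {a: 0, b: -3, c: 0, d: ⊤, e: 0, f: 0}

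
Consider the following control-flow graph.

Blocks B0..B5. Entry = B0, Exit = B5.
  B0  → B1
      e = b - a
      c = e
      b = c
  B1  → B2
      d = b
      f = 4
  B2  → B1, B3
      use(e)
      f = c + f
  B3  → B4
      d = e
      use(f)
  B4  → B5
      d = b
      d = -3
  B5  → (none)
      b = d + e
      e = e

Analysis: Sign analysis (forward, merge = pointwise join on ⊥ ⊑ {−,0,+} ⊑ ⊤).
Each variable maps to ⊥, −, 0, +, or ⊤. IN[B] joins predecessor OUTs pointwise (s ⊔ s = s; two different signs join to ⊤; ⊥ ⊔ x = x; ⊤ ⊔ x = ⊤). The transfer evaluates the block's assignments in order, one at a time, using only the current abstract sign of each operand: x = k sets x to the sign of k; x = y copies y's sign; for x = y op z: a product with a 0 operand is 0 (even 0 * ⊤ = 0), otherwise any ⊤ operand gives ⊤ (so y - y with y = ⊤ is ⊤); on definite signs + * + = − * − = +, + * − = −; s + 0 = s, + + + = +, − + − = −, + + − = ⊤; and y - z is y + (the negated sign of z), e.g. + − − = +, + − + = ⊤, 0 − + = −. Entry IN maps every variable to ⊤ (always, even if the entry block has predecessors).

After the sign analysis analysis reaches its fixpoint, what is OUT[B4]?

Fixpoint table:
  B0:  IN=(all ⊤)  OUT=(all ⊤)
  B1:  IN=(all ⊤)  OUT={f:+; rest ⊤}
  B2:  IN={f:+; rest ⊤}  OUT=(all ⊤)
  B3:  IN=(all ⊤)  OUT=(all ⊤)
  B4:  IN=(all ⊤)  OUT={d:-; rest ⊤}
  B5:  IN={d:-; rest ⊤}  OUT={d:-; rest ⊤}

Merge at B4: IN[B4] = OUT[B3] = {a: ⊤, b: ⊤, c: ⊤, d: ⊤, e: ⊤, f: ⊤}
Applying B4's transfer function to that IN value gives OUT[B4] (row B4 above).

Answer: {a: ⊤, b: ⊤, c: ⊤, d: -, e: ⊤, f: ⊤}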